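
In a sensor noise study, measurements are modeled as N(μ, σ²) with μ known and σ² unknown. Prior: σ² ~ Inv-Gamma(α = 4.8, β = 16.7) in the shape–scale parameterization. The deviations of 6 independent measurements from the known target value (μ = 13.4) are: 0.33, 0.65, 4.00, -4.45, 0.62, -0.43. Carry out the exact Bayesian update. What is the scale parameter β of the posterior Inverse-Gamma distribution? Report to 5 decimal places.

35.15160

With known mean μ and an Inverse-Gamma(α, β) prior on σ², the Normal likelihood is conjugate: posterior is Inv-Gamma(α + n/2, β + Σ(xᵢ−μ)²/2).
Σ(xᵢ−μ)² = (0.33)² + (0.65)² + (4.00)² + (-4.45)² + (0.62)² + (-0.43)² = 36.9032.
Posterior: Inv-Gamma(4.8 + 6/2, 16.7 + 36.9032/2) = Inv-Gamma(7.80, 35.15160).
Posterior β = 35.15160.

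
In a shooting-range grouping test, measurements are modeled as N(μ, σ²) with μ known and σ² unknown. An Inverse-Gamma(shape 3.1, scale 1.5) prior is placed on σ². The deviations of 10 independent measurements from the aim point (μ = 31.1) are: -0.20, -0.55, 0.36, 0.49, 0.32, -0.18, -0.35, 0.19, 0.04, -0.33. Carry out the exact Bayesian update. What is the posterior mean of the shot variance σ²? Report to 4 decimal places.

0.2899

With known mean μ and an Inverse-Gamma(α, β) prior on σ², the Normal likelihood is conjugate: posterior is Inv-Gamma(α + n/2, β + Σ(xᵢ−μ)²/2).
Σ(xᵢ−μ)² = (-0.20)² + (-0.55)² + (0.36)² + (0.49)² + (0.32)² + (-0.18)² + (-0.35)² + (0.19)² + (0.04)² + (-0.33)² = 1.1161.
Posterior: Inv-Gamma(3.1 + 10/2, 1.5 + 1.1161/2) = Inv-Gamma(8.10, 2.05805).
E[σ²|data] = β/(α−1) = 2.05805/7.10 = 0.2899.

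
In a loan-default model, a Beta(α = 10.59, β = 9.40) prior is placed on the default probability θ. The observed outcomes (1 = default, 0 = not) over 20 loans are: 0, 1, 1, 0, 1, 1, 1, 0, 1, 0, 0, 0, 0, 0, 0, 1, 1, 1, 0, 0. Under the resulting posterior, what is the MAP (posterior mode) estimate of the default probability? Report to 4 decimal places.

0.4893

The Beta prior is conjugate to a Binomial/Bernoulli likelihood; the update adds successes to α and failures to β.
Posterior: Beta(α+k, β+n−k) = Beta(10.59+9, 9.40+11) = Beta(19.59, 20.40).
Mode of Beta(a,b) for a,b>1 is (a−1)/(a+b−2) = 18.59/37.99 = 0.4893.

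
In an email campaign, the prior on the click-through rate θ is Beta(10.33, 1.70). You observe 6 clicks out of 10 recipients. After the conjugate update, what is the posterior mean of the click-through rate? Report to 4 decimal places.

0.7413

The Beta prior is conjugate to a Binomial/Bernoulli likelihood; the update adds successes to α and failures to β.
Posterior: Beta(α+k, β+n−k) = Beta(10.33+6, 1.70+4) = Beta(16.33, 5.70).
Posterior mean = α/(α+β) = 16.33/22.03 = 0.7413.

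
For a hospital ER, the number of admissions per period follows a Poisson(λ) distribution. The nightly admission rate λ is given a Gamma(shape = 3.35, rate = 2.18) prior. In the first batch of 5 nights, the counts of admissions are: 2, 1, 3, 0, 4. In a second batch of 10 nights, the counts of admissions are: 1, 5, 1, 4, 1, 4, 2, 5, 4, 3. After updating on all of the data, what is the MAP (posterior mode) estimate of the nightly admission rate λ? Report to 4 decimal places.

With a Gamma(shape α, rate β) prior, the Poisson likelihood is conjugate: the posterior is Gamma(α + ΣXᵢ, β + n).
Batch 1: sum of counts S = 10 over n = 5 nights.
After batch 1: Gamma(α+S, β+n) = Gamma(3.35+10, 2.18+5) = Gamma(13.35, 7.18).
Batch 2: sum of counts S = 30 over n = 10 nights.
After batch 2: Gamma(α+S, β+n) = Gamma(13.35+30, 7.18+10) = Gamma(43.35, 17.18).
Mode of Gamma(α,β) for α≥1 is (α−1)/β = 42.35/17.18 = 2.4651.

2.4651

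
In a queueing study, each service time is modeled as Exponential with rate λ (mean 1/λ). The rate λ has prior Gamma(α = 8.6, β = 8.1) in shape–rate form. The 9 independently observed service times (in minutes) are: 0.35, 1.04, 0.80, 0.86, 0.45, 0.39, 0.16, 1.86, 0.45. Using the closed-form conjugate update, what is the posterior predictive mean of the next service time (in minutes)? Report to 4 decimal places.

0.8711

With a Gamma(shape α, rate β) prior on the exponential rate λ, the posterior after n observations with total T = Σxᵢ is Gamma(α+n, β+T).
Sum of observations T = 6.36 minutes; n = 9.
Posterior: Gamma(8.6+9, 8.1+6.36) = Gamma(17.6, 14.46).
The predictive distribution for the next observation is Lomax; its mean is β/(α−1) = 14.46/16.6 = 0.8711.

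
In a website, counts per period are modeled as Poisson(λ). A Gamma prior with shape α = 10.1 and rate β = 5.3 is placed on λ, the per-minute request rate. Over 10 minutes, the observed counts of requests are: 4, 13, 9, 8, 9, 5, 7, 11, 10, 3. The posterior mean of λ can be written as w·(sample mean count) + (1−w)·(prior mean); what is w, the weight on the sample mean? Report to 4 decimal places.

With a Gamma(shape α, rate β) prior, the Poisson likelihood is conjugate: the posterior is Gamma(α + ΣXᵢ, β + n).
Posterior mean = (α₀+S)/(β₀+n) = [n/(β₀+n)]·(S/n) + [β₀/(β₀+n)]·(α₀/β₀), so only n and β₀ enter the weight.
Weight on data w = n/(β₀+n) = 10/(5.3+10) = 10/15.3 = 0.6536.

0.6536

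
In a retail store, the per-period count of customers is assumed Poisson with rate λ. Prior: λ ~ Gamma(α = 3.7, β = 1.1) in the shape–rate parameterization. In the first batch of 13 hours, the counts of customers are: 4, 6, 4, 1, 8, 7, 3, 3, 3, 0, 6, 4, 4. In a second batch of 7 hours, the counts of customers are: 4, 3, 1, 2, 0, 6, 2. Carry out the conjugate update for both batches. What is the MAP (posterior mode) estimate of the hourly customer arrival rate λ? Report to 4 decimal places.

3.4929

With a Gamma(shape α, rate β) prior, the Poisson likelihood is conjugate: the posterior is Gamma(α + ΣXᵢ, β + n).
Batch 1: sum of counts S = 53 over n = 13 hours.
After batch 1: Gamma(α+S, β+n) = Gamma(3.7+53, 1.1+13) = Gamma(56.7, 14.1).
Batch 2: sum of counts S = 18 over n = 7 hours.
After batch 2: Gamma(α+S, β+n) = Gamma(56.7+18, 14.1+7) = Gamma(74.7, 21.1).
Mode of Gamma(α,β) for α≥1 is (α−1)/β = 73.7/21.1 = 3.4929.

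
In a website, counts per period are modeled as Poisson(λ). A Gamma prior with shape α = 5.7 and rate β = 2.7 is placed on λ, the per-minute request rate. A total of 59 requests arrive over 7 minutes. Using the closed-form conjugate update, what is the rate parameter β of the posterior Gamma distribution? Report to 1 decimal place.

With a Gamma(shape α, rate β) prior, the Poisson likelihood is conjugate: the posterior is Gamma(α + ΣXᵢ, β + n).
Posterior: Gamma(α+S, β+n) = Gamma(5.7+59, 2.7+7) = Gamma(64.7, 9.7).
Posterior β = 9.7.

9.7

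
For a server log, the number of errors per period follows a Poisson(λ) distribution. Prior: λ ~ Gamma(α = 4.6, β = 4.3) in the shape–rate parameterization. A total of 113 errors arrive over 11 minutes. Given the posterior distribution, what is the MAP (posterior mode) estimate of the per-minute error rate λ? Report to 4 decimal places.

7.6209

With a Gamma(shape α, rate β) prior, the Poisson likelihood is conjugate: the posterior is Gamma(α + ΣXᵢ, β + n).
Posterior: Gamma(α+S, β+n) = Gamma(4.6+113, 4.3+11) = Gamma(117.6, 15.3).
Mode of Gamma(α,β) for α≥1 is (α−1)/β = 116.6/15.3 = 7.6209.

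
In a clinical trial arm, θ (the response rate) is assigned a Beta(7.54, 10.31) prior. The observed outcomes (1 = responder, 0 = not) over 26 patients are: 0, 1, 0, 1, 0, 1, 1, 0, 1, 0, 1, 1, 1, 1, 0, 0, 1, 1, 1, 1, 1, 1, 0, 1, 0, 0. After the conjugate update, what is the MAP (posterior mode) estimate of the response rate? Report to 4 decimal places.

0.5386

The Beta prior is conjugate to a Binomial/Bernoulli likelihood; the update adds successes to α and failures to β.
Posterior: Beta(α+k, β+n−k) = Beta(7.54+16, 10.31+10) = Beta(23.54, 20.31).
Mode of Beta(a,b) for a,b>1 is (a−1)/(a+b−2) = 22.54/41.85 = 0.5386.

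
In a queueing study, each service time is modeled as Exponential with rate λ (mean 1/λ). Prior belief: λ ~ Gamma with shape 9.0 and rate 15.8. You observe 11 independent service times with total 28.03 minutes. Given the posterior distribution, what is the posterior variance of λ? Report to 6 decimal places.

With a Gamma(shape α, rate β) prior on the exponential rate λ, the posterior after n observations with total T = Σxᵢ is Gamma(α+n, β+T).
Posterior: Gamma(9.0+11, 15.8+28.03) = Gamma(20.0, 43.83).
Var = α/β² = 0.010411.

0.010411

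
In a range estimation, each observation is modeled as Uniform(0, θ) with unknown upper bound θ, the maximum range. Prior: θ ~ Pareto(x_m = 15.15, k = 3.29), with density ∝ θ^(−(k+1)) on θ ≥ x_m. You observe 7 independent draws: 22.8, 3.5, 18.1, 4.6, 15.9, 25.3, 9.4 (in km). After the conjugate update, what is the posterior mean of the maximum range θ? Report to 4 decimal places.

A Pareto(scale x_m, shape k) prior on the upper bound θ of Uniform(0, θ) is conjugate: posterior is Pareto(max(x_m, max xᵢ), k + n).
Sample maximum = 25.3; prior scale x_m = 15.15 → posterior scale = max = 25.30.
Posterior shape = 3.29 + 7 = 10.29.
E[θ|data] = k·x_m/(k−1) = 10.29·25.30/9.29 = 28.0234.

28.0234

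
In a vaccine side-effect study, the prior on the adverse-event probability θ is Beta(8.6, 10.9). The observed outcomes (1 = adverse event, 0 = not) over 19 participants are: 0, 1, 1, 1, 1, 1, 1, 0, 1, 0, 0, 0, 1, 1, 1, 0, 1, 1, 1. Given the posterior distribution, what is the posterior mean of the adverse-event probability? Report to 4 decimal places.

The Beta prior is conjugate to a Binomial/Bernoulli likelihood; the update adds successes to α and failures to β.
Posterior: Beta(α+k, β+n−k) = Beta(8.6+13, 10.9+6) = Beta(21.6, 16.9).
Posterior mean = α/(α+β) = 21.6/38.5 = 0.5610.

0.5610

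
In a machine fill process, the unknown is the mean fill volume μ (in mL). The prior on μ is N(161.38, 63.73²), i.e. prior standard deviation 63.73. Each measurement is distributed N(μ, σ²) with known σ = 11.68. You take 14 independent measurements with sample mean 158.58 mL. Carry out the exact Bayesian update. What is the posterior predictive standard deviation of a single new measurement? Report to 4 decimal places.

For Normal data with known variance σ², a Normal(μ₀, σ₀²) prior on μ is conjugate. Posterior precision = 1/σ₀² + n/σ²; posterior mean is the precision-weighted average of μ₀ and x̄.
σ₀² = 63.73² = 4061.5129, σ² = 11.68² = 136.4224; σ² + n·σ₀² = 136.4224 + 14·4061.5129 = 56997.603.
Posterior precision = 1/σ₀² + n/σ² = 1/4061.5129 + 14/136.4224 = (σ² + n·σ₀²)/(σ₀²σ²) = 56997.603/(4061.5129·136.4224); posterior variance σₙ² = σ₀²σ²/(σ² + n·σ₀²) = 4061.5129·136.4224/56997.603 = 9.721134.
Predictive variance for one new observation = σₙ² + σ² = 4061.5129·136.4224/56997.603 + 136.4224 = σ²·(σ₀² + 56997.603)/56997.603 = 136.4224·61059.1159/56997.603 = 146.143534; SD = √(136.4224·61059.1159/56997.603) = 12.0890.

12.0890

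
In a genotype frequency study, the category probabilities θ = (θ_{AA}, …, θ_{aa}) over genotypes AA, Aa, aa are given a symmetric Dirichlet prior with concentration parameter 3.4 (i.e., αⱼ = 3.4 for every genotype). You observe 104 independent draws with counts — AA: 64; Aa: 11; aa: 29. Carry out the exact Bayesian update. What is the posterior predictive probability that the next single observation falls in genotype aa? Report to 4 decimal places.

0.2837

The Dirichlet prior is conjugate to the Multinomial likelihood: each posterior αⱼ = prior αⱼ + observed count nⱼ.
Posterior concentration: (67.4, 14.4, 32.4), total = 114.2.
P(next = aa | data) = α_{aa}/Σα = 0.2837.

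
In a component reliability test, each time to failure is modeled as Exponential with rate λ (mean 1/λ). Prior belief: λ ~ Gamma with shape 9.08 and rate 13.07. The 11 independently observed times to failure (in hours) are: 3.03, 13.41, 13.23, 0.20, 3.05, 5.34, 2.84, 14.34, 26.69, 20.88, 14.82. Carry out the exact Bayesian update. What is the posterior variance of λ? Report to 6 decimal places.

0.001172

With a Gamma(shape α, rate β) prior on the exponential rate λ, the posterior after n observations with total T = Σxᵢ is Gamma(α+n, β+T).
Sum of observations T = 117.83 hours; n = 11.
Posterior: Gamma(9.08+11, 13.07+117.83) = Gamma(20.08, 130.90).
Var = α/β² = 0.001172.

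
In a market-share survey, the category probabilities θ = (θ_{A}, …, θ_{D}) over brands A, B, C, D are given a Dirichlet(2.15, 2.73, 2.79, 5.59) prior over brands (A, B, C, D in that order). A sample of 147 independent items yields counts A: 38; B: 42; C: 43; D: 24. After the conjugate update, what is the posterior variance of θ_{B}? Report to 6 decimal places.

0.001248

The Dirichlet prior is conjugate to the Multinomial likelihood: each posterior αⱼ = prior αⱼ + observed count nⱼ.
Posterior concentration: (40.15, 44.73, 45.79, 29.59), total = 160.26.
Var[θ_j] = α_j(Σα−α_j)/((Σα)²(Σα+1)) = 44.73·115.53/(160.26²·161.26) = 0.001248.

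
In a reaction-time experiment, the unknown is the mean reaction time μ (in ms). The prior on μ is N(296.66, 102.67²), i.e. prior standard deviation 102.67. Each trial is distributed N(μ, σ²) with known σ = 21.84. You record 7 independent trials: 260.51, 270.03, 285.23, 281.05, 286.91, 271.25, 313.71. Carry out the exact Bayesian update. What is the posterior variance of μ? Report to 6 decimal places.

67.703148

For Normal data with known variance σ², a Normal(μ₀, σ₀²) prior on μ is conjugate. Posterior precision = 1/σ₀² + n/σ²; posterior mean is the precision-weighted average of μ₀ and x̄.
σ₀² = 102.67² = 10541.1289, σ² = 21.84² = 476.9856; σ² + n·σ₀² = 476.9856 + 7·10541.1289 = 74264.8879.
Posterior precision = 1/σ₀² + n/σ² = 1/10541.1289 + 7/476.9856 = (σ² + n·σ₀²)/(σ₀²σ²) = 74264.8879/(10541.1289·476.9856); posterior variance σₙ² = σ₀²σ²/(σ² + n·σ₀²) = 10541.1289·476.9856/74264.8879 = 67.703148.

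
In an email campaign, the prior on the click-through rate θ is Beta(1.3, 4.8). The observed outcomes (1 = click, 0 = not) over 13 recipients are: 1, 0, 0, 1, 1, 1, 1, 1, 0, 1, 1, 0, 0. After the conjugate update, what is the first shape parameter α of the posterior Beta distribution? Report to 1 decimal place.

The Beta prior is conjugate to a Binomial/Bernoulli likelihood; the update adds successes to α and failures to β.
Posterior: Beta(α+k, β+n−k) = Beta(1.3+8, 4.8+5) = Beta(9.3, 9.8).
Posterior α = 9.3.

9.3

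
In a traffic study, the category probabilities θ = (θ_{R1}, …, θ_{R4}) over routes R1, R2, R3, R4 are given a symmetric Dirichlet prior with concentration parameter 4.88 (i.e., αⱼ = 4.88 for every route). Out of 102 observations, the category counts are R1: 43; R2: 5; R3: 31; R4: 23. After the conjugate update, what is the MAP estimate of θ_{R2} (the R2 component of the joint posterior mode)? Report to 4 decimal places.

0.0756

The Dirichlet prior is conjugate to the Multinomial likelihood: each posterior αⱼ = prior αⱼ + observed count nⱼ.
Posterior concentration: (47.88, 9.88, 35.88, 27.88), total = 121.52.
Joint mode component: (α_{R2}−1)/(Σα−K) = 8.88/117.52 = 0.0756.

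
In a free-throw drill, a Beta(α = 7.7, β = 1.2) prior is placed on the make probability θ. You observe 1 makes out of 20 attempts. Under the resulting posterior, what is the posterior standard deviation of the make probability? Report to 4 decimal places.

0.0839

The Beta prior is conjugate to a Binomial/Bernoulli likelihood; the update adds successes to α and failures to β.
Posterior: Beta(α+k, β+n−k) = Beta(7.7+1, 1.2+19) = Beta(8.7, 20.2).
Var = αβ/((α+β)²(α+β+1)) = 8.7·20.2/(28.9²·29.9) = 0.00703726; SD = √0.00703726 = 0.0839.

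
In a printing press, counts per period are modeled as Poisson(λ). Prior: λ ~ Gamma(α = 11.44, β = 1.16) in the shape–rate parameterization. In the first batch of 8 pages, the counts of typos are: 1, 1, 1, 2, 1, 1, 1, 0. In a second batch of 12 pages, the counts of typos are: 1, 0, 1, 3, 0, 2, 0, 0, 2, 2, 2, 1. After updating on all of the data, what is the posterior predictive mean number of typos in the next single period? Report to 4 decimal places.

1.5803

With a Gamma(shape α, rate β) prior, the Poisson likelihood is conjugate: the posterior is Gamma(α + ΣXᵢ, β + n).
Batch 1: sum of counts S = 8 over n = 8 pages.
After batch 1: Gamma(α+S, β+n) = Gamma(11.44+8, 1.16+8) = Gamma(19.44, 9.16).
Batch 2: sum of counts S = 14 over n = 12 pages.
After batch 2: Gamma(α+S, β+n) = Gamma(19.44+14, 9.16+12) = Gamma(33.44, 21.16).
The predictive distribution for one future period is NegBinom with mean α/β = 1.5803.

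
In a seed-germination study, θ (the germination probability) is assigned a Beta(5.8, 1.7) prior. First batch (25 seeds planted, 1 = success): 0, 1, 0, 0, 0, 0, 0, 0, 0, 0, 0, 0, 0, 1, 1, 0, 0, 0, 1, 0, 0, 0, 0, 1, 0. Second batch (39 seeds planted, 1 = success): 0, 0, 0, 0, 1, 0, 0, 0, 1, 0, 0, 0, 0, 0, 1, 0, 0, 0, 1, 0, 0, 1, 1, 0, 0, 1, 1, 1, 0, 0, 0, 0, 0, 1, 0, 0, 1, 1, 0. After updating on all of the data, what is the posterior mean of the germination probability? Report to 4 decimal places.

The Beta prior is conjugate to a Binomial/Bernoulli likelihood; the update adds successes to α and failures to β.
After batch 1: Beta(5.8+5, 1.7+20) = Beta(10.8, 21.7).
After batch 2: Beta(10.8+12, 21.7+27) = Beta(22.8, 48.7).
Posterior mean = α/(α+β) = 22.8/71.5 = 0.3189.

0.3189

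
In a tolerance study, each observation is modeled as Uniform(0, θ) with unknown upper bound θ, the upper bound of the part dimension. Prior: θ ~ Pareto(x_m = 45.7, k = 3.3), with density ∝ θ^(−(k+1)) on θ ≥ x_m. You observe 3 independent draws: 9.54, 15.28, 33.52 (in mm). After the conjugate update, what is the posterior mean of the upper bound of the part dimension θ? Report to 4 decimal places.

54.3226

A Pareto(scale x_m, shape k) prior on the upper bound θ of Uniform(0, θ) is conjugate: posterior is Pareto(max(x_m, max xᵢ), k + n).
Sample maximum = 33.52; prior scale x_m = 45.7 → posterior scale = max = 45.70.
Posterior shape = 3.3 + 3 = 6.3.
E[θ|data] = k·x_m/(k−1) = 6.3·45.70/5.3 = 54.3226.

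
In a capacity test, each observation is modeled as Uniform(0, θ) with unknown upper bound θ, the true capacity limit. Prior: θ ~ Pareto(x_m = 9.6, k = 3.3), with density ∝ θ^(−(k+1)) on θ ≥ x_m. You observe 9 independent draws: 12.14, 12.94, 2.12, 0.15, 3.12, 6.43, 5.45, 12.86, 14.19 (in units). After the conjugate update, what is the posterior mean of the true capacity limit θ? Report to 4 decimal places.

A Pareto(scale x_m, shape k) prior on the upper bound θ of Uniform(0, θ) is conjugate: posterior is Pareto(max(x_m, max xᵢ), k + n).
Sample maximum = 14.19; prior scale x_m = 9.6 → posterior scale = max = 14.19.
Posterior shape = 3.3 + 9 = 12.3.
E[θ|data] = k·x_m/(k−1) = 12.3·14.19/11.3 = 15.4458.

15.4458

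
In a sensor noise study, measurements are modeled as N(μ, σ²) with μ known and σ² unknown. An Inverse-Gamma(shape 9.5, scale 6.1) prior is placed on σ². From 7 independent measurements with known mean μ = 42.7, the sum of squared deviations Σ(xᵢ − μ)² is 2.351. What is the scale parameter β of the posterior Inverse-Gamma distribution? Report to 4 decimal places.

7.2755

With known mean μ and an Inverse-Gamma(α, β) prior on σ², the Normal likelihood is conjugate: posterior is Inv-Gamma(α + n/2, β + Σ(xᵢ−μ)²/2).
Posterior: Inv-Gamma(9.5 + 7/2, 6.1 + 2.351/2) = Inv-Gamma(13.00, 7.2755).
Posterior β = 7.2755.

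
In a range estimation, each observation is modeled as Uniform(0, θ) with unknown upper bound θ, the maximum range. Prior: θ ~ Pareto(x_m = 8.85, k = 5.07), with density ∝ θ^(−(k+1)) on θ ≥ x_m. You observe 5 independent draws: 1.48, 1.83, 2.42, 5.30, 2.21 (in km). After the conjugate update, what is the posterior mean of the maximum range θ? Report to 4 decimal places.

9.8257

A Pareto(scale x_m, shape k) prior on the upper bound θ of Uniform(0, θ) is conjugate: posterior is Pareto(max(x_m, max xᵢ), k + n).
Sample maximum = 5.30; prior scale x_m = 8.85 → posterior scale = max = 8.85.
Posterior shape = 5.07 + 5 = 10.07.
E[θ|data] = k·x_m/(k−1) = 10.07·8.85/9.07 = 9.8257.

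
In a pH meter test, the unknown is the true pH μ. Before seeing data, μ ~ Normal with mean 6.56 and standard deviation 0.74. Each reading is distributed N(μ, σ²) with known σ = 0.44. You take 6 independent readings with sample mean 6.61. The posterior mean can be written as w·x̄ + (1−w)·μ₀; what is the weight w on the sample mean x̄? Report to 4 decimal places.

0.9444

For Normal data with known variance σ², a Normal(μ₀, σ₀²) prior on μ is conjugate. Posterior precision = 1/σ₀² + n/σ²; posterior mean is the precision-weighted average of μ₀ and x̄.
σ₀² = 0.74² = 0.5476, σ² = 0.44² = 0.1936. Prior precision 1/σ₀² = 1/0.5476; data precision n/σ² = 6/0.1936.
w = (n/σ²)/(1/σ₀² + n/σ²) = n·σ₀²/(σ² + n·σ₀²) = 6·0.5476/(0.1936 + 6·0.5476) = 3.2856/3.4792 = 0.9444.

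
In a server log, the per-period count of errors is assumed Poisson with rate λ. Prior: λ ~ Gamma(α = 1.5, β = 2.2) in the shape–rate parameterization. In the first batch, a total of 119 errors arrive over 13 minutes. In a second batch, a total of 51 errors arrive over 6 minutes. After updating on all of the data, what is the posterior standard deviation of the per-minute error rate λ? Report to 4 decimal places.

0.6177

With a Gamma(shape α, rate β) prior, the Poisson likelihood is conjugate: the posterior is Gamma(α + ΣXᵢ, β + n).
After batch 1: Gamma(α+S, β+n) = Gamma(1.5+119, 2.2+13) = Gamma(120.5, 15.2).
After batch 2: Gamma(α+S, β+n) = Gamma(120.5+51, 15.2+6) = Gamma(171.5, 21.2).
SD = √α/β = √171.5/21.2 = 0.6177.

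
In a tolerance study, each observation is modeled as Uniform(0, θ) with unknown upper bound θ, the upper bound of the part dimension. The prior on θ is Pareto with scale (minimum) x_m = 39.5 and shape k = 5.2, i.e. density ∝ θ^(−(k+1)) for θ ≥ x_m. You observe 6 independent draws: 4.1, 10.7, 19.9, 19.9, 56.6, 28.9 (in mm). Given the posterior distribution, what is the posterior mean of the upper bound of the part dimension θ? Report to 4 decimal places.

62.1490

A Pareto(scale x_m, shape k) prior on the upper bound θ of Uniform(0, θ) is conjugate: posterior is Pareto(max(x_m, max xᵢ), k + n).
Sample maximum = 56.6; prior scale x_m = 39.5 → posterior scale = max = 56.6.
Posterior shape = 5.2 + 6 = 11.2.
E[θ|data] = k·x_m/(k−1) = 11.2·56.6/10.2 = 62.1490.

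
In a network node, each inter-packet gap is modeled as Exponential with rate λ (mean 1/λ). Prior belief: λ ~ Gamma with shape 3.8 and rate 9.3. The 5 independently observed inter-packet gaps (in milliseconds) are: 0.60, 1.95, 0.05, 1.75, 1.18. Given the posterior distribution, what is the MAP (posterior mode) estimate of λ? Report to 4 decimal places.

0.5260

With a Gamma(shape α, rate β) prior on the exponential rate λ, the posterior after n observations with total T = Σxᵢ is Gamma(α+n, β+T).
Sum of observations T = 5.53 milliseconds; n = 5.
Posterior: Gamma(3.8+5, 9.3+5.53) = Gamma(8.8, 14.83).
Mode = (α−1)/β = 0.5260.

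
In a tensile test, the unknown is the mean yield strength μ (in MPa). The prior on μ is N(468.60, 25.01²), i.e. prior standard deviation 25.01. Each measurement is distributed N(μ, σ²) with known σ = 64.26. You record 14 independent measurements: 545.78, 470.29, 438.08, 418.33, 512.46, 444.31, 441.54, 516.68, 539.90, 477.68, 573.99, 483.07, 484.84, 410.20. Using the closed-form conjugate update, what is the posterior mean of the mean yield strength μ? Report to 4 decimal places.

For Normal data with known variance σ², a Normal(μ₀, σ₀²) prior on μ is conjugate. Posterior precision = 1/σ₀² + n/σ²; posterior mean is the precision-weighted average of μ₀ and x̄.
Σxᵢ = 545.78 + 470.29 + 438.08 + 418.33 + 512.46 + 444.31 + 441.54 + 516.68 + 539.90 + 477.68 + 573.99 + 483.07 + 484.84 + 410.20 = 6757.15, so n·x̄ = 6757.15.
σ₀² = 25.01² = 625.5001, σ² = 64.26² = 4129.3476; σ² + n·σ₀² = 4129.3476 + 14·625.5001 = 12886.349.
Posterior mean = (μ₀/σ₀² + n·x̄/σ²)/(1/σ₀² + n/σ²) = (σ²·μ₀ + σ₀²·n·x̄)/(σ² + n·σ₀²) = (4129.3476·468.60 + 625.5001·6757.15)/12886.349 = 6161610.286075/12886.349 = 478.1502.

478.1502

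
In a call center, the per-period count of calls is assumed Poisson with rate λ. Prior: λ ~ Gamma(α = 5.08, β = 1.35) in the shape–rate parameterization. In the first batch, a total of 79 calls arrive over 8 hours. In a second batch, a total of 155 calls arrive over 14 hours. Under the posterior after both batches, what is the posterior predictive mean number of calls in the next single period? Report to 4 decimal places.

10.2390

With a Gamma(shape α, rate β) prior, the Poisson likelihood is conjugate: the posterior is Gamma(α + ΣXᵢ, β + n).
After batch 1: Gamma(α+S, β+n) = Gamma(5.08+79, 1.35+8) = Gamma(84.08, 9.35).
After batch 2: Gamma(α+S, β+n) = Gamma(84.08+155, 9.35+14) = Gamma(239.08, 23.35).
The predictive distribution for one future period is NegBinom with mean α/β = 10.2390.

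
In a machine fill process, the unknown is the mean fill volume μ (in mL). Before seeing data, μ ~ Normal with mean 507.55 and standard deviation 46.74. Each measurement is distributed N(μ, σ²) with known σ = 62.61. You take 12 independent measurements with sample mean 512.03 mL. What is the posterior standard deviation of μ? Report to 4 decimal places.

16.8575

For Normal data with known variance σ², a Normal(μ₀, σ₀²) prior on μ is conjugate. Posterior precision = 1/σ₀² + n/σ²; posterior mean is the precision-weighted average of μ₀ and x̄.
σ₀² = 46.74² = 2184.6276, σ² = 62.61² = 3920.0121; σ² + n·σ₀² = 3920.0121 + 12·2184.6276 = 30135.5433.
Posterior precision = 1/σ₀² + n/σ² = 1/2184.6276 + 12/3920.0121 = (σ² + n·σ₀²)/(σ₀²σ²) = 30135.5433/(2184.6276·3920.0121); posterior variance σₙ² = σ₀²σ²/(σ² + n·σ₀²) = 2184.6276·3920.0121/30135.5433 = 284.174954.
Posterior SD = √σₙ² = √(2184.6276·3920.0121/30135.5433) = 16.8575.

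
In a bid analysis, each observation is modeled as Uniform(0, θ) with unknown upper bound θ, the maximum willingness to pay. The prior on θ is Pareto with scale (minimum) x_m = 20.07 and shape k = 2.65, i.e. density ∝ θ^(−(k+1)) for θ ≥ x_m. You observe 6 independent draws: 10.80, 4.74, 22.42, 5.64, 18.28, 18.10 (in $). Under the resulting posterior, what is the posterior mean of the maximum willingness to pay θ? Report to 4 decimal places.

25.3507

A Pareto(scale x_m, shape k) prior on the upper bound θ of Uniform(0, θ) is conjugate: posterior is Pareto(max(x_m, max xᵢ), k + n).
Sample maximum = 22.42; prior scale x_m = 20.07 → posterior scale = max = 22.42.
Posterior shape = 2.65 + 6 = 8.65.
E[θ|data] = k·x_m/(k−1) = 8.65·22.42/7.65 = 25.3507.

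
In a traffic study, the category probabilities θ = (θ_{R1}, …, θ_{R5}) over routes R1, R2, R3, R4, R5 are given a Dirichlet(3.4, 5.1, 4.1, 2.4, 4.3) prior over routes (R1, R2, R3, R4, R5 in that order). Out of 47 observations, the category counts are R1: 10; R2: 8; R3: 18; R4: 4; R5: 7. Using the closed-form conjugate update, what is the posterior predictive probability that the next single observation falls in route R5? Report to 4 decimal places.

The Dirichlet prior is conjugate to the Multinomial likelihood: each posterior αⱼ = prior αⱼ + observed count nⱼ.
Posterior concentration: (13.4, 13.1, 22.1, 6.4, 11.3), total = 66.3.
P(next = R5 | data) = α_{R5}/Σα = 0.1704.

0.1704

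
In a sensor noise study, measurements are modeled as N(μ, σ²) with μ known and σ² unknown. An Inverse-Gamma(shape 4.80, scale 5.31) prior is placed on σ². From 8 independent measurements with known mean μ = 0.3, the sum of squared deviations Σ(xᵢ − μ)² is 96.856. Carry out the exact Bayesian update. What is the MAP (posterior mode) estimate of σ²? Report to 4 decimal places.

With known mean μ and an Inverse-Gamma(α, β) prior on σ², the Normal likelihood is conjugate: posterior is Inv-Gamma(α + n/2, β + Σ(xᵢ−μ)²/2).
Posterior: Inv-Gamma(4.80 + 8/2, 5.31 + 96.856/2) = Inv-Gamma(8.80, 53.7380).
Mode = β/(α+1) = 53.7380/9.80 = 5.4835.

5.4835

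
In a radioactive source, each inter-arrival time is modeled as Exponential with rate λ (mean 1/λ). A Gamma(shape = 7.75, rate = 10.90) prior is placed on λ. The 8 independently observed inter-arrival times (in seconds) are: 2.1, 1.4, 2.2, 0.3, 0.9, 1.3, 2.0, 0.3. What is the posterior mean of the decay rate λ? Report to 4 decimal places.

With a Gamma(shape α, rate β) prior on the exponential rate λ, the posterior after n observations with total T = Σxᵢ is Gamma(α+n, β+T).
Sum of observations T = 10.5 seconds; n = 8.
Posterior: Gamma(7.75+8, 10.90+10.5) = Gamma(15.75, 21.40).
Posterior mean of λ = α/β = 15.75/21.40 = 0.7360.

0.7360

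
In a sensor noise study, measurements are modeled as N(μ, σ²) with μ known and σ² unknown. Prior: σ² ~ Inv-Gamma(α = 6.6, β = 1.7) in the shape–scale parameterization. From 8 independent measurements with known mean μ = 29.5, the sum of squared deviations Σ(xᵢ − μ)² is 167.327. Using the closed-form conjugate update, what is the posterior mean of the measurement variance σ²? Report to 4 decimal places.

8.8920

With known mean μ and an Inverse-Gamma(α, β) prior on σ², the Normal likelihood is conjugate: posterior is Inv-Gamma(α + n/2, β + Σ(xᵢ−μ)²/2).
Posterior: Inv-Gamma(6.6 + 8/2, 1.7 + 167.327/2) = Inv-Gamma(10.60, 85.3635).
E[σ²|data] = β/(α−1) = 85.3635/9.60 = 8.8920.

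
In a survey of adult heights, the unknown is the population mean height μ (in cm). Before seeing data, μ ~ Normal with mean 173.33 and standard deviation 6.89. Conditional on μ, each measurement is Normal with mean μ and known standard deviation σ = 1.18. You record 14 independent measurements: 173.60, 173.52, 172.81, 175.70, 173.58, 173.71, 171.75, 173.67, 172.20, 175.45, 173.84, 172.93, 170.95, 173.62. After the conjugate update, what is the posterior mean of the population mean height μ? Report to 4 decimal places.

For Normal data with known variance σ², a Normal(μ₀, σ₀²) prior on μ is conjugate. Posterior precision = 1/σ₀² + n/σ²; posterior mean is the precision-weighted average of μ₀ and x̄.
Σxᵢ = 173.60 + 173.52 + 172.81 + 175.70 + 173.58 + 173.71 + 171.75 + 173.67 + 172.20 + 175.45 + 173.84 + 172.93 + 170.95 + 173.62 = 2427.33, so n·x̄ = 2427.33.
σ₀² = 6.89² = 47.4721, σ² = 1.18² = 1.3924; σ² + n·σ₀² = 1.3924 + 14·47.4721 = 666.0018.
Posterior mean = (μ₀/σ₀² + n·x̄/σ²)/(1/σ₀² + n/σ²) = (σ²·μ₀ + σ₀²·n·x̄)/(σ² + n·σ₀²) = (1.3924·173.33 + 47.4721·2427.33)/666.0018 = 115471.797185/666.0018 = 173.3806.

173.3806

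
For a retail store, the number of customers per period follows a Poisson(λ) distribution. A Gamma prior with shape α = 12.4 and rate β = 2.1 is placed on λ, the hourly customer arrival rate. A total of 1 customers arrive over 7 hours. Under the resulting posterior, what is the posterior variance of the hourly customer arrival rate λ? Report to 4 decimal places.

With a Gamma(shape α, rate β) prior, the Poisson likelihood is conjugate: the posterior is Gamma(α + ΣXᵢ, β + n).
Posterior: Gamma(α+S, β+n) = Gamma(12.4+1, 2.1+7) = Gamma(13.4, 9.1).
Var = α/β² = 13.4/9.1² = 0.1618.

0.1618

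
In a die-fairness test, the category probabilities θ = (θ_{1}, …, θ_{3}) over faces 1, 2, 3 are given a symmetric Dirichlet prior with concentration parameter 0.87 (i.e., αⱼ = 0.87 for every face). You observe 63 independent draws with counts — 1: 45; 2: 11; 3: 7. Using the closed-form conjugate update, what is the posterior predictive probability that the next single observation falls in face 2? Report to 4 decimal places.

0.1809

The Dirichlet prior is conjugate to the Multinomial likelihood: each posterior αⱼ = prior αⱼ + observed count nⱼ.
Posterior concentration: (45.87, 11.87, 7.87), total = 65.61.
P(next = 2 | data) = α_{2}/Σα = 0.1809.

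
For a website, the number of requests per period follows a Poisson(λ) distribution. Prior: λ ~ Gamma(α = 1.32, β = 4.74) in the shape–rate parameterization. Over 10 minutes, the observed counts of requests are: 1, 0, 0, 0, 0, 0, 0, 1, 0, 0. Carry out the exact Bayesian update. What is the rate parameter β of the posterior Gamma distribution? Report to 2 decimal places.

14.74

With a Gamma(shape α, rate β) prior, the Poisson likelihood is conjugate: the posterior is Gamma(α + ΣXᵢ, β + n).
Sum of counts S = 2 over n = 10 minutes.
Posterior: Gamma(α+S, β+n) = Gamma(1.32+2, 4.74+10) = Gamma(3.32, 14.74).
Posterior β = 14.74.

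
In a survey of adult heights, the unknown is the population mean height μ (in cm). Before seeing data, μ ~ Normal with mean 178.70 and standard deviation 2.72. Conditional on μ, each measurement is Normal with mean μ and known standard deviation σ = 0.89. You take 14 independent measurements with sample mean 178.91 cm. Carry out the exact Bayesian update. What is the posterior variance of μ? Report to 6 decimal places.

For Normal data with known variance σ², a Normal(μ₀, σ₀²) prior on μ is conjugate. Posterior precision = 1/σ₀² + n/σ²; posterior mean is the precision-weighted average of μ₀ and x̄.
σ₀² = 2.72² = 7.3984, σ² = 0.89² = 0.7921; σ² + n·σ₀² = 0.7921 + 14·7.3984 = 104.3697.
Posterior precision = 1/σ₀² + n/σ² = 1/7.3984 + 14/0.7921 = (σ² + n·σ₀²)/(σ₀²σ²) = 104.3697/(7.3984·0.7921); posterior variance σₙ² = σ₀²σ²/(σ² + n·σ₀²) = 7.3984·0.7921/104.3697 = 0.056149.

0.056149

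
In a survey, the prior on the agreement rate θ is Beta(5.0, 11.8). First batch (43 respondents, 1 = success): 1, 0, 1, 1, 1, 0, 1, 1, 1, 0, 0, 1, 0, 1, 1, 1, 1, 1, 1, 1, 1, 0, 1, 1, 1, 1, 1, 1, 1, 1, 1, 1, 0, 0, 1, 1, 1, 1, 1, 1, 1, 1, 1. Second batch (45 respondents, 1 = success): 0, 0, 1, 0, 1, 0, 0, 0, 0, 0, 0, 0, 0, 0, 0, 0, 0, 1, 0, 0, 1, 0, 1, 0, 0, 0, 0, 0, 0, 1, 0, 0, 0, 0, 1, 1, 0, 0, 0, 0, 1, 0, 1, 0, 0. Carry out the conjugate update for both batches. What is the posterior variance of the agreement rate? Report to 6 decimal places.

The Beta prior is conjugate to a Binomial/Bernoulli likelihood; the update adds successes to α and failures to β.
After batch 1: Beta(5.0+35, 11.8+8) = Beta(40.0, 19.8).
After batch 2: Beta(40.0+10, 19.8+35) = Beta(50.0, 54.8).
Var = αβ/((α+β)²(α+β+1)) = 50.0·54.8/(104.8²·105.8) = 0.002358.

0.002358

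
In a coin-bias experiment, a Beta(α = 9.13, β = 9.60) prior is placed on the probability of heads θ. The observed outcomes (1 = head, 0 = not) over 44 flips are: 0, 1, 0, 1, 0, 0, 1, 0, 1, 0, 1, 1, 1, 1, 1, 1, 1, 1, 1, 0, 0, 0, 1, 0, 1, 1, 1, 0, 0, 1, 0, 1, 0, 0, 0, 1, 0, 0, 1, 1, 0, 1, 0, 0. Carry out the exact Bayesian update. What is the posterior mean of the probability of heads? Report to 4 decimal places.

The Beta prior is conjugate to a Binomial/Bernoulli likelihood; the update adds successes to α and failures to β.
Posterior: Beta(α+k, β+n−k) = Beta(9.13+23, 9.60+21) = Beta(32.13, 30.60).
Posterior mean = α/(α+β) = 32.13/62.73 = 0.5122.

0.5122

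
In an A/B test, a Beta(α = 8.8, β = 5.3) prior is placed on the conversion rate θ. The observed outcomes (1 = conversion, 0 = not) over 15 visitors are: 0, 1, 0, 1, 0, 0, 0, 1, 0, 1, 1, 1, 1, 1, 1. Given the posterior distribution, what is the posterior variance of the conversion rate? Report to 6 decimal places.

The Beta prior is conjugate to a Binomial/Bernoulli likelihood; the update adds successes to α and failures to β.
Posterior: Beta(α+k, β+n−k) = Beta(8.8+9, 5.3+6) = Beta(17.8, 11.3).
Var = αβ/((α+β)²(α+β+1)) = 17.8·11.3/(29.1²·30.1) = 0.007891.

0.007891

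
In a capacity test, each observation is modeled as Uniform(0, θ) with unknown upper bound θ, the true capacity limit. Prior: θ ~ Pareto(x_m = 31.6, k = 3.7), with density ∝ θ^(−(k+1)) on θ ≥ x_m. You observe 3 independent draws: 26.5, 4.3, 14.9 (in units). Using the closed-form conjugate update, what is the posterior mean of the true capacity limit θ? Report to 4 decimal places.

A Pareto(scale x_m, shape k) prior on the upper bound θ of Uniform(0, θ) is conjugate: posterior is Pareto(max(x_m, max xᵢ), k + n).
Sample maximum = 26.5; prior scale x_m = 31.6 → posterior scale = max = 31.6.
Posterior shape = 3.7 + 3 = 6.7.
E[θ|data] = k·x_m/(k−1) = 6.7·31.6/5.7 = 37.1439.

37.1439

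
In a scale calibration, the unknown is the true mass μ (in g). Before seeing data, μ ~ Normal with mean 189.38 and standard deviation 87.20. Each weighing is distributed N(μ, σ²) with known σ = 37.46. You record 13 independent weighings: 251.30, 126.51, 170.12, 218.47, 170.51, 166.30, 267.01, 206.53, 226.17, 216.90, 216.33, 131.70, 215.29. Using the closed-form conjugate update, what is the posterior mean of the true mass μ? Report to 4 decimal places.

For Normal data with known variance σ², a Normal(μ₀, σ₀²) prior on μ is conjugate. Posterior precision = 1/σ₀² + n/σ²; posterior mean is the precision-weighted average of μ₀ and x̄.
Σxᵢ = 251.30 + 126.51 + 170.12 + 218.47 + 170.51 + 166.30 + 267.01 + 206.53 + 226.17 + 216.90 + 216.33 + 131.70 + 215.29 = 2583.14, so n·x̄ = 2583.14.
σ₀² = 87.20² = 7603.84, σ² = 37.46² = 1403.2516; σ² + n·σ₀² = 1403.2516 + 13·7603.84 = 100253.1716.
Posterior mean = (μ₀/σ₀² + n·x̄/σ²)/(1/σ₀² + n/σ²) = (σ²·μ₀ + σ₀²·n·x̄)/(σ² + n·σ₀²) = (1403.2516·189.38 + 7603.84·2583.14)/100253.1716 = 19907531.045608/100253.1716 = 198.5726.

198.5726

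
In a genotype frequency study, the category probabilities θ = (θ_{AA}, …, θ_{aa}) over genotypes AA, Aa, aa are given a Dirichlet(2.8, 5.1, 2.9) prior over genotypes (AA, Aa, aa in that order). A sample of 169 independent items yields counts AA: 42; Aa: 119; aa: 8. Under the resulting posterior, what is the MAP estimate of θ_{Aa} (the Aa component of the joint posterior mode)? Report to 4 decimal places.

The Dirichlet prior is conjugate to the Multinomial likelihood: each posterior αⱼ = prior αⱼ + observed count nⱼ.
Posterior concentration: (44.8, 124.1, 10.9), total = 179.8.
Joint mode component: (α_{Aa}−1)/(Σα−K) = 123.1/176.8 = 0.6963.

0.6963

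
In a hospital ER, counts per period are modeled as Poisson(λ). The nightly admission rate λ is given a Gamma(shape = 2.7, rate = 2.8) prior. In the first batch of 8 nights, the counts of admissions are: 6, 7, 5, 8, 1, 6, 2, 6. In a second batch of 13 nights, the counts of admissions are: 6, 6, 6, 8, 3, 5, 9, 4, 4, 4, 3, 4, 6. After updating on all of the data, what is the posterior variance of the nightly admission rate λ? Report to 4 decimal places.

With a Gamma(shape α, rate β) prior, the Poisson likelihood is conjugate: the posterior is Gamma(α + ΣXᵢ, β + n).
Batch 1: sum of counts S = 41 over n = 8 nights.
After batch 1: Gamma(α+S, β+n) = Gamma(2.7+41, 2.8+8) = Gamma(43.7, 10.8).
Batch 2: sum of counts S = 68 over n = 13 nights.
After batch 2: Gamma(α+S, β+n) = Gamma(43.7+68, 10.8+13) = Gamma(111.7, 23.8).
Var = α/β² = 111.7/23.8² = 0.1972.

0.1972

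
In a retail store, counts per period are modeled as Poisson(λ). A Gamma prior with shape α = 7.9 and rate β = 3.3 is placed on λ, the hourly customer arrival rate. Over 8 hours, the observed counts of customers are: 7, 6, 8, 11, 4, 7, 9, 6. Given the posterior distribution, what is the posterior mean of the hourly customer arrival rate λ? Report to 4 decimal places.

5.8319

With a Gamma(shape α, rate β) prior, the Poisson likelihood is conjugate: the posterior is Gamma(α + ΣXᵢ, β + n).
Sum of counts S = 58 over n = 8 hours.
Posterior: Gamma(α+S, β+n) = Gamma(7.9+58, 3.3+8) = Gamma(65.9, 11.3).
Posterior mean = α/β = 65.9/11.3 = 5.8319.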